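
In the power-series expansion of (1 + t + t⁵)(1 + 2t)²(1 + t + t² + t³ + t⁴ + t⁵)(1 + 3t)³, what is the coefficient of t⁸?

(1 + t + t⁵) has coefficients 1,1,0,0,0,1 for degrees 0…5.
(1 + 2t)² has coefficients 1,4,4,0,0,0,0,0,0 for degrees 0…8.
Multiplying by (1 + t + t² + t³ + t⁴ + t⁵) gives running coefficients 1,5,9,9,9,9,8,4,0 for degrees 0…8.
Finally multiplying by (1 + 3t)³, the product of all factors after the first has coefficients 1,14,81,252,468,576,575,562,495 for degrees 0…8.
[t⁸] = 1·495 + 1·562 + 1·252 = 1309.

1309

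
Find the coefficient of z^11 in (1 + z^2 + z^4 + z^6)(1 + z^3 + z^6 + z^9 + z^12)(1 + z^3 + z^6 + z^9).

4

(1 + z^2 + z^4 + z^6) has coefficients 1,0,1,0,1,0,1 for degrees 0…6.
(1 + z^3 + z^6 + z^9 + z^12) has coefficients 1,0,0,1,0,0,1,0,0,1,0,0 for degrees 0…11.
Finally multiplying by (1 + z^3 + z^6 + z^9), the product of all factors after the first has coefficients 1,0,0,2,0,0,3,0,0,4,0,0 for degrees 0…11.
[z^11] = 1·0 + 1·4 + 1·0 + 1·0 = 4.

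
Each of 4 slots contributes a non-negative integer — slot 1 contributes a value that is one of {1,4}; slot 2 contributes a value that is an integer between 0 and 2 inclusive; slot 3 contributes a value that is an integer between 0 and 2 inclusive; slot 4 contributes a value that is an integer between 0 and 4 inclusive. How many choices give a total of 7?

14

The generating function for the choices is (t + t^4)·(1 + t + t^2)·(1 + t + t^2)·(1 + t + t^2 + t^3 + t^4); the count is [t^7].
(t + t^4) has coefficients 0,1,0,0,1 for degrees 0…4.
(1 + t + t^2) has coefficients 1,1,1,0,0,0,0,0 for degrees 0…7.
Multiplying by (1 + t + t^2) gives running coefficients 1,2,3,2,1,0,0,0 for degrees 0…7.
Finally multiplying by (1 + t + t^2 + t^3 + t^4), the product of all factors after the first has coefficients 1,3,6,8,9,8,6,3 for degrees 0…7.
[t^7] = 1·6 + 1·8 = 14.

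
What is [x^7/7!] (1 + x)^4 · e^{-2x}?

The EGF product rule gives c_7 = Σ_{k_1+k_2=7} C(7; k_1,k_2) · ∏ g_i(k_i), where (1+x)^4 gives the falling factorial (4)_k; e^{-2x} gives (-2)^k.
g_1(k) for k = 0…7: 1, 4, 12, 24, 24, 0, 0, 0.
g_2(k) for k = 0…7: 1, -2, 4, -8, 16, -32, 64, -128.
c_7 = Σ_k C(7,k)·g_1(k)·g_2(7−k) = 1·1·(-128) + 7·4·64 + 21·12·(-32) + 35·24·16 + 35·24·(-8) = −128 + 1792 − 8064 + 13440 − 6720 = 320.

320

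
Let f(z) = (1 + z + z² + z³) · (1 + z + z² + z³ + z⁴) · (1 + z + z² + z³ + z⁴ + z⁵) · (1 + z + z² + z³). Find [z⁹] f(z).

59

(1 + z + z² + z³) has coefficients 1,1,1,1 for degrees 0…3.
(1 + z + z² + z³ + z⁴) has coefficients 1,1,1,1,1,0,0,0,0,0 for degrees 0…9.
Multiplying by (1 + z + z² + z³ + z⁴ + z⁵) gives running coefficients 1,2,3,4,5,5,4,3,2,1 for degrees 0…9.
Finally multiplying by (1 + z + z² + z³), the product of all factors after the first has coefficients 1,3,6,10,14,17,18,17,14,10 for degrees 0…9.
[z⁹] = 1·10 + 1·14 + 1·17 + 1·18 = 59.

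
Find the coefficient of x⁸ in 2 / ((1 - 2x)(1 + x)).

Partial fractions give a closed form: a_n = (4/3)·2^n + (2/3)·(-1)^n.
At n = 8: a_8 = 342.

342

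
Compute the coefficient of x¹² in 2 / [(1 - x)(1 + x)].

2

Partial fractions give a closed form: a_n = (1)·1^n + (1)·(-1)^n.
At n = 12: a_12 = 2.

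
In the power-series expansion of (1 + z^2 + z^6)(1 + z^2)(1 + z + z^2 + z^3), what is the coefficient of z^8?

(1 + z^2 + z^6) has coefficients 1,0,1,0,0,0,1 for degrees 0…6.
(1 + z^2) has coefficients 1,0,1,0,0,0,0,0,0 for degrees 0…8.
Finally multiplying by (1 + z + z^2 + z^3), the product of all factors after the first has coefficients 1,1,2,2,1,1,0,0,0 for degrees 0…8.
[z^8] = 1·0 + 1·0 + 1·2 = 2.

2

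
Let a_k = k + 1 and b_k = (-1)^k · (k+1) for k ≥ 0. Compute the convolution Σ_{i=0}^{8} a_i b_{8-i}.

Write out a_i and b_{8-i} for i = 0,…,8 and sum the products.
Σ = 1·9 + 2·(-8) + 3·7 + 4·(-6) + 5·5 + 6·(-4) + 7·3 + 8·(-2) + 9·1 = 5.

5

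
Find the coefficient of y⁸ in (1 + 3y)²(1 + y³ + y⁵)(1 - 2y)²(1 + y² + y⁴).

(1 + 3y)² has coefficients 1,6,9 for degrees 0…2.
(1 + y³ + y⁵) has coefficients 1,0,0,1,0,1,0,0,0 for degrees 0…8.
Multiplying by (1 - 2y)² gives running coefficients 1,-4,4,1,-4,5,-4,4,0 for degrees 0…8.
Finally multiplying by (1 + y² + y⁴), the product of all factors after the first has coefficients 1,-4,5,-3,1,2,-4,10,-8 for degrees 0…8.
[y⁸] = 1·(-8) + 6·10 + 9·(-4) = 16.

16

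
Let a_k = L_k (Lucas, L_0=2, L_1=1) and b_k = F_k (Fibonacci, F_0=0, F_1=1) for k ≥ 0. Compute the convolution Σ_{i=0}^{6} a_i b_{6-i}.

56

The convolution is the x^6 coefficient of A(x)B(x).
Σ = 2·8 + 1·5 + 3·3 + 4·2 + 7·1 + 11·1 + 18·0 = 56.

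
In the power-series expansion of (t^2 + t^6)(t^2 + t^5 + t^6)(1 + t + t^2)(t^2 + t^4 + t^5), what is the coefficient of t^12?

(t^2 + t^6) has coefficients 0,0,1,0,0,0,1 for degrees 0…6.
(t^2 + t^5 + t^6) has coefficients 0,0,1,0,0,1,1,0,0,0,0,0,0 for degrees 0…12.
Multiplying by (1 + t + t^2) gives running coefficients 0,0,1,1,1,1,2,2,1,0,0,0,0 for degrees 0…12.
Finally multiplying by (t^2 + t^4 + t^5), the product of all factors after the first has coefficients 0,0,0,0,1,1,2,3,4,4,4,4,3 for degrees 0…12.
[t^12] = 1·4 + 1·2 = 6.

6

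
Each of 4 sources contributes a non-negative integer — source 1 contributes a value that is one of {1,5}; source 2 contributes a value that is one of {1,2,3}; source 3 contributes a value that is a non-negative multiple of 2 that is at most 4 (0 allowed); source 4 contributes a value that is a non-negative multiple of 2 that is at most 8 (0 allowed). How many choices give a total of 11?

6

The generating function for the choices is (z + z⁵)·(z + z² + z³)·(1 + z² + z⁴)·(1 + z² + z⁴ + z⁶ + z⁸); the count is [z¹¹].
(z + z⁵) has coefficients 0,1,0,0,0,1 for degrees 0…5.
(z + z² + z³) has coefficients 0,1,1,1,0,0,0,0,0,0,0,0 for degrees 0…11.
Multiplying by (1 + z² + z⁴) gives running coefficients 0,1,1,2,1,2,1,1,0,0,0,0 for degrees 0…11.
Finally multiplying by (1 + z² + z⁴ + z⁶ + z⁸), the product of all factors after the first has coefficients 0,1,1,3,2,5,3,6,3,6,3,5 for degrees 0…11.
[z¹¹] = 1·3 + 1·3 = 6.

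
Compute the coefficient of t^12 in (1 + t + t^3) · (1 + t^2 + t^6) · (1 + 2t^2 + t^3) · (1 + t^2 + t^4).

5

(1 + t + t^3) has coefficients 1,1,0,1 for degrees 0…3.
(1 + t^2 + t^6) has coefficients 1,0,1,0,0,0,1,0,0,0,0,0,0 for degrees 0…12.
Multiplying by (1 + 2t^2 + t^3) gives running coefficients 1,0,3,1,2,1,1,0,2,1,0,0,0 for degrees 0…12.
Finally multiplying by (1 + t^2 + t^4), the product of all factors after the first has coefficients 1,0,4,1,6,2,6,2,5,2,3,1,2 for degrees 0…12.
[t^12] = 1·2 + 1·1 + 1·2 = 5.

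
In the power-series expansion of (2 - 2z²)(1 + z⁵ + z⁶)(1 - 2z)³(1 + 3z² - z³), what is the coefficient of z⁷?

88

(2 - 2z²) has coefficients 2,0,-2 for degrees 0…2.
(1 + z⁵ + z⁶) has coefficients 1,0,0,0,0,1,1,0 for degrees 0…7.
Multiplying by (1 - 2z)³ gives running coefficients 1,-6,12,-8,0,1,-5,6 for degrees 0…7.
Finally multiplying by (1 + 3z² - z³), the product of all factors after the first has coefficients 1,-6,15,-27,42,-35,3,9 for degrees 0…7.
[z⁷] = 2·9 − 2·(-35) = 88.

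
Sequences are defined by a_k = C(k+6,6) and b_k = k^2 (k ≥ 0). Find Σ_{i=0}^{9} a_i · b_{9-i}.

35750

This is [x^9] in the product of the two ordinary generating functions.
Σ = 1·81 + 7·64 + 28·49 + 84·36 + 210·25 + 462·16 + 924·9 + 1716·4 + 3003·1 + 5005·0 = 35750.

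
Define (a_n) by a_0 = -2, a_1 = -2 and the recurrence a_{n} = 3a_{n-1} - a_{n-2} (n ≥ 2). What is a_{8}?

The ordinary generating function has denominator 1 - 3x + x^2.
Iterating the recurrence: a_0,…,a_{8} = -2, -2, -4, -10, -26, -68, -178, -466, -1220.

-1220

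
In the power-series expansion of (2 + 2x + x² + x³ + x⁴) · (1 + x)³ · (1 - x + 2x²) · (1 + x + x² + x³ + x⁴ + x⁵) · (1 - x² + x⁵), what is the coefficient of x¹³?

67

(2 + 2x + x² + x³ + x⁴) has coefficients 2,2,1,1,1 for degrees 0…4.
(1 + x)³ has coefficients 1,3,3,1,0,0,0,0,0,0,0,0,0,0 for degrees 0…13.
Multiplying by (1 - x + 2x²) gives running coefficients 1,2,2,4,5,2,0,0,0,0,0,0,0,0 for degrees 0…13.
Multiplying by (1 + x + x² + x³ + x⁴ + x⁵) gives running coefficients 1,3,5,9,14,16,15,13,11,7,2,0,0,0 for degrees 0…13.
Finally multiplying by (1 - x² + x⁵), the product of all factors after the first has coefficients 1,3,4,6,9,8,4,2,5,8,7,8,11,11 for degrees 0…13.
[x¹³] = 2·11 + 2·11 + 1·8 + 1·7 + 1·8 = 67.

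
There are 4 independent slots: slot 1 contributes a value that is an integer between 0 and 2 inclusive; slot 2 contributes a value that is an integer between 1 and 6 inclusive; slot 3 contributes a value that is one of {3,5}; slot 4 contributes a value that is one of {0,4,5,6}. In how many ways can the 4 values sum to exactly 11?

The generating function for the choices is (1 + z + z^2)·(z + z^2 + z^3 + z^4 + z^5 + z^6)·(z^3 + z^5)·(1 + z^4 + z^5 + z^6); the count is [z^11].
(1 + z + z^2) has coefficients 1,1,1 for degrees 0…2.
(z + z^2 + z^3 + z^4 + z^5 + z^6) has coefficients 0,1,1,1,1,1,1,0,0,0,0,0 for degrees 0…11.
Multiplying by (z^3 + z^5) gives running coefficients 0,0,0,0,1,1,2,2,2,2,1,1 for degrees 0…11.
Finally multiplying by (1 + z^4 + z^5 + z^6), the product of all factors after the first has coefficients 0,0,0,0,1,1,2,2,3,4,5,6 for degrees 0…11.
[z^11] = 1·6 + 1·5 + 1·4 = 15.

15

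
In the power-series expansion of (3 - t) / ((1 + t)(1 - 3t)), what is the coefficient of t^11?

The denominator gives the recurrence a_n = 2a_(n−1) + 3a_(n−2) for n ≥ 2; the numerator fixes a_0 = 3, a_1 = 5.
Iterating: 3, 5, 19, 53, 163, 485, 1459, 4373, 13123, 39365, 118099, 354293, so a_11 = 354293.

354293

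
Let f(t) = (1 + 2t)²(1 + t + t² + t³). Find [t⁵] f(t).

(1 + 2t)² has coefficients 1,4,4 for degrees 0…2.
(1 + t + t² + t³) has coefficients 1,1,1,1,0,0 for degrees 0…5.
[t⁵] = 1·0 + 4·0 + 4·1 = 4.

4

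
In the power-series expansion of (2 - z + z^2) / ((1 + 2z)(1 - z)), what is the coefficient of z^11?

-3754

The denominator gives the recurrence a_n = −a_(n−1) + 2a_(n−2) for n ≥ 3; the numerator fixes a_0 = 2, a_1 = -3, a_2 = 8.
Iterating: 2, -3, 8, -14, 30, -58, 118, -234, 470, -938, 1878, -3754, so a_11 = -3754.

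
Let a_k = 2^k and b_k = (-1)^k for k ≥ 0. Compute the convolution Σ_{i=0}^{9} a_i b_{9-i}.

Write out a_i and b_{9-i} for i = 0,…,9 and sum the products.
Σ = 1·(-1) + 2·1 + 4·(-1) + 8·1 + 16·(-1) + 32·1 + 64·(-1) + 128·1 + 256·(-1) + 512·1 = 341.

341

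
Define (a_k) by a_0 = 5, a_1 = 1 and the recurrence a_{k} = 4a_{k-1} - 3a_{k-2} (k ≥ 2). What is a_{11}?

The ordinary generating function has denominator 1 - 4q + 3q^2.
Iterating the recurrence: a_0,…,a_{11} = 5, 1, -11, -47, -155, -479, -1451, -4367, -13115, -39359, -118091, -354287.

-354287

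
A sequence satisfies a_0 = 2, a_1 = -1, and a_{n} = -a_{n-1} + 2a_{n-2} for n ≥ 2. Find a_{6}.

The ordinary generating function has denominator 1 + q - 2q^2.
Iterating the recurrence: a_0,…,a_{6} = 2, -1, 5, -7, 17, -31, 65.

65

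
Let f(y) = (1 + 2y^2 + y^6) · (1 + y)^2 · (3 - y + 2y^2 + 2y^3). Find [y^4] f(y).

12

(1 + 2y^2 + y^6) has coefficients 1,0,2,0,0 for degrees 0…4.
(1 + y)^2 has coefficients 1,2,1,0,0 for degrees 0…4.
Finally multiplying by (3 - y + 2y^2 + 2y^3), the product of all factors after the first has coefficients 3,5,3,5,6 for degrees 0…4.
[y^4] = 1·6 + 2·3 = 12.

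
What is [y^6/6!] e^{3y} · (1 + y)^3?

15633

The EGF product rule gives c_6 = Σ_{k_1+k_2=6} C(6; k_1,k_2) · ∏ g_i(k_i), where e^{3y} gives (3)^k; (1+y)^3 gives the falling factorial (3)_k.
g_1(k) for k = 0…6: 1, 3, 9, 27, 81, 243, 729.
g_2(k) for k = 0…6: 1, 3, 6, 6, 0, 0, 0.
c_6 = Σ_k C(6,k)·g_1(k)·g_2(6−k) = 20·27·6 + 15·81·6 + 6·243·3 + 1·729·1 = 3240 + 7290 + 4374 + 729 = 15633.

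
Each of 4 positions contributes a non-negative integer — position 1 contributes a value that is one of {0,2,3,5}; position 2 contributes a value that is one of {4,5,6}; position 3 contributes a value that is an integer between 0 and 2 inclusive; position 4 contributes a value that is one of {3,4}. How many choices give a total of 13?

The generating function for the choices is (1 + x² + x³ + x⁵)·(x⁴ + x⁵ + x⁶)·(1 + x + x²)·(x³ + x⁴); the count is [x¹³].
(1 + x² + x³ + x⁵) has coefficients 1,0,1,1,0,1 for degrees 0…5.
(x⁴ + x⁵ + x⁶) has coefficients 0,0,0,0,1,1,1,0,0,0,0,0,0,0 for degrees 0…13.
Multiplying by (1 + x + x²) gives running coefficients 0,0,0,0,1,2,3,2,1,0,0,0,0,0 for degrees 0…13.
Finally multiplying by (x³ + x⁴), the product of all factors after the first has coefficients 0,0,0,0,0,0,0,1,3,5,5,3,1,0 for degrees 0…13.
[x¹³] = 1·0 + 1·3 + 1·5 + 1·3 = 11.

11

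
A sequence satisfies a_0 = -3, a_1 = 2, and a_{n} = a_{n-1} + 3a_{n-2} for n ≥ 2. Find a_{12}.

-11827

The ordinary generating function has denominator 1 - x - 3x^2.
Iterating the recurrence: a_0,…,a_{12} = -3, 2, -7, -1, -22, -25, -91, -166, -439, -937, -2254, -5065, -11827.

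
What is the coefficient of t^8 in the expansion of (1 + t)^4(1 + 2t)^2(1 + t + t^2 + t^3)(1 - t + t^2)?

(1 + t)^4 has coefficients 1,4,6,4,1 for degrees 0…4.
(1 + 2t)^2 has coefficients 1,4,4,0,0,0,0,0,0 for degrees 0…8.
Multiplying by (1 + t + t^2 + t^3) gives running coefficients 1,5,9,9,8,4,0,0,0 for degrees 0…8.
Finally multiplying by (1 - t + t^2), the product of all factors after the first has coefficients 1,4,5,5,8,5,4,4,0 for degrees 0…8.
[t^8] = 1·0 + 4·4 + 6·4 + 4·5 + 1·8 = 68.

68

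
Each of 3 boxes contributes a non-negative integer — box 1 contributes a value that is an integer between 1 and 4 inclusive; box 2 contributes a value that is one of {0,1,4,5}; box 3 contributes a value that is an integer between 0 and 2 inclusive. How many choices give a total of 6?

6

The generating function for the choices is (t + t^2 + t^3 + t^4)·(1 + t + t^4 + t^5)·(1 + t + t^2); the count is [t^6].
(t + t^2 + t^3 + t^4) has coefficients 0,1,1,1,1 for degrees 0…4.
(1 + t + t^4 + t^5) has coefficients 1,1,0,0,1,1,0 for degrees 0…6.
Finally multiplying by (1 + t + t^2), the product of all factors after the first has coefficients 1,2,2,1,1,2,2 for degrees 0…6.
[t^6] = 1·2 + 1·1 + 1·1 + 1·2 = 6.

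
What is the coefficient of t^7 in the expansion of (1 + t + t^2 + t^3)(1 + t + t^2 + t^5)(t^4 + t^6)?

5

(1 + t + t^2 + t^3) has coefficients 1,1,1,1 for degrees 0…3.
(1 + t + t^2 + t^5) has coefficients 1,1,1,0,0,1,0,0 for degrees 0…7.
Finally multiplying by (t^4 + t^6), the product of all factors after the first has coefficients 0,0,0,0,1,1,2,1 for degrees 0…7.
[t^7] = 1·1 + 1·2 + 1·1 + 1·1 = 5.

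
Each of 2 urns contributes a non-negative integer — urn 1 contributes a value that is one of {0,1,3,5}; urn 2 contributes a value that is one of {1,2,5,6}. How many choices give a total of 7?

The generating function for the choices is (1 + q + q³ + q⁵)·(q + q² + q⁵ + q⁶); the count is [q⁷].
(1 + q + q³ + q⁵) has coefficients 1,1,0,1,0,1 for degrees 0…5.
(q + q² + q⁵ + q⁶) has coefficients 0,1,1,0,0,1,1,0 for degrees 0…7.
[q⁷] = 1·0 + 1·1 + 1·0 + 1·1 = 2.

2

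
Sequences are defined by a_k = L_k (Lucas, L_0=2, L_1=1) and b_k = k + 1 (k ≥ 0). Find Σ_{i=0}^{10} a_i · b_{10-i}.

828

This is [x^10] in the product of the two ordinary generating functions.
Σ = 2·11 + 1·10 + 3·9 + 4·8 + 7·7 + 11·6 + 18·5 + 29·4 + 47·3 + 76·2 + 123·1 = 828.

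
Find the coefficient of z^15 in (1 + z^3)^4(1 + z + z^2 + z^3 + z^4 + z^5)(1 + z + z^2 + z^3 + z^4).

(1 + z^3)^4 has coefficients 1,0,0,4,0,0,6,0,0,4,0,0,1 for degrees 0…12.
(1 + z + z^2 + z^3 + z^4 + z^5) has coefficients 1,1,1,1,1,1,0,0,0,0,0,0,0,0,0,0 for degrees 0…15.
Finally multiplying by (1 + z + z^2 + z^3 + z^4), the product of all factors after the first has coefficients 1,2,3,4,5,5,4,3,2,1,0,0,0,0,0,0 for degrees 0…15.
[z^15] = 1·0 + 4·0 + 6·1 + 4·4 + 1·4 = 26.

26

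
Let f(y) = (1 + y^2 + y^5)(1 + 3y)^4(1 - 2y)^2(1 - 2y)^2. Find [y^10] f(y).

1704

(1 + y^2 + y^5) has coefficients 1,0,1,0,0,1 for degrees 0…5.
(1 + 3y)^4 has coefficients 1,12,54,108,81,0,0,0,0,0,0 for degrees 0…10.
Multiplying by (1 - 2y)^2 gives running coefficients 1,8,10,-60,-135,108,324,0,0,0,0 for degrees 0…10.
Finally multiplying by (1 - 2y)^2, the product of all factors after the first has coefficients 1,4,-18,-68,145,408,-648,-864,1296,0,0 for degrees 0…10.
[y^10] = 1·0 + 1·1296 + 1·408 = 1704.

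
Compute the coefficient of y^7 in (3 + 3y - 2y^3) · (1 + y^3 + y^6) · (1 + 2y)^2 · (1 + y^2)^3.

109

(3 + 3y - 2y^3) has coefficients 3,3,0,-2 for degrees 0…3.
(1 + y^3 + y^6) has coefficients 1,0,0,1,0,0,1,0 for degrees 0…7.
Multiplying by (1 + 2y)^2 gives running coefficients 1,4,4,1,4,4,1,4 for degrees 0…7.
Finally multiplying by (1 + y^2)^3, the product of all factors after the first has coefficients 1,4,7,13,19,19,26,23 for degrees 0…7.
[y^7] = 3·23 + 3·26 − 2·19 = 109.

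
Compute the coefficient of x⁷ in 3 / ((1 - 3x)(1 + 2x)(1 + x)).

2646

Partial fractions give a closed form: a_n = (27/20)·3^n + (12/5)·(-2)^n + (-3/4)·(-1)^n.
At n = 7: a_7 = 2646.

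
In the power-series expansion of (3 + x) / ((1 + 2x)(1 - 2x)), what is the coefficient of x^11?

The denominator gives the recurrence a_n = 4a_(n−2) for n ≥ 2; the numerator fixes a_0 = 3, a_1 = 1.
Iterating: 3, 1, 12, 4, 48, 16, 192, 64, 768, 256, 3072, 1024, so a_11 = 1024.

1024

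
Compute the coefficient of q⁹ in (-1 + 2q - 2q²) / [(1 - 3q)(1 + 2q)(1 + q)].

The denominator gives the recurrence a_n = 7a_(n−2) + 6a_(n−3) for n ≥ 3; the numerator fixes a_0 = -1, a_1 = 2, a_2 = -9.
Iterating: -1, 2, -9, 8, -51, 2, -309, -292, -2151, -3898, so a_9 = -3898.

-3898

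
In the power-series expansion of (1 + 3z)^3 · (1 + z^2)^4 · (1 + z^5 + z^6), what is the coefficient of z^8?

203

(1 + 3z)^3 has coefficients 1,9,27,27 for degrees 0…3.
(1 + z^2)^4 has coefficients 1,0,4,0,6,0,4,0,1 for degrees 0…8.
Finally multiplying by (1 + z^5 + z^6), the product of all factors after the first has coefficients 1,0,4,0,6,1,5,4,5 for degrees 0…8.
[z^8] = 1·5 + 9·4 + 27·5 + 27·1 = 203.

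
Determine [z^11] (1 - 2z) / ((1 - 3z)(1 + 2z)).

33791

The denominator gives the recurrence a_n = a_(n−1) + 6a_(n−2) for n ≥ 2; the numerator fixes a_0 = 1, a_1 = -1.
Iterating: 1, -1, 5, -1, 29, 23, 197, 335, 1517, 3527, 12629, 33791, so a_11 = 33791.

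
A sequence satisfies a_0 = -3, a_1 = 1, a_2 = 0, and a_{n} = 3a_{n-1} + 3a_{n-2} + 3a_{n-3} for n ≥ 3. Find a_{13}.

The ordinary generating function has denominator 1 - 3y - 3y^2 - 3y^3.
Iterating the recurrence: a_0,…,a_{13} = -3, 1, 0, -6, -15, -63, -252, -990, -3915, -15471, -61128, -241542, -954423, -3771279.

-3771279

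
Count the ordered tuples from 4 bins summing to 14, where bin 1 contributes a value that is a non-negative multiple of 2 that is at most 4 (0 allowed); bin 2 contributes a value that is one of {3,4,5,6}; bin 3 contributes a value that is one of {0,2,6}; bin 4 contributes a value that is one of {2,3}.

The generating function for the choices is (1 + q^2 + q^4)·(q^3 + q^4 + q^5 + q^6)·(1 + q^2 + q^6)·(q^2 + q^3); the count is [q^14].
(1 + q^2 + q^4) has coefficients 1,0,1,0,1 for degrees 0…4.
(q^3 + q^4 + q^5 + q^6) has coefficients 0,0,0,1,1,1,1,0,0,0,0,0,0,0,0 for degrees 0…14.
Multiplying by (1 + q^2 + q^6) gives running coefficients 0,0,0,1,1,2,2,1,1,1,1,1,1,0,0 for degrees 0…14.
Finally multiplying by (q^2 + q^3), the product of all factors after the first has coefficients 0,0,0,0,0,1,2,3,4,3,2,2,2,2,2 for degrees 0…14.
[q^14] = 1·2 + 1·2 + 1·2 = 6.

6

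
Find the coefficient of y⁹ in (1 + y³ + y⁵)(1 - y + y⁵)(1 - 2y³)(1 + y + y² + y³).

-2

(1 + y³ + y⁵) has coefficients 1,0,0,1,0,1 for degrees 0…5.
(1 - y + y⁵) has coefficients 1,-1,0,0,0,1,0,0,0,0 for degrees 0…9.
Multiplying by (1 - 2y³) gives running coefficients 1,-1,0,-2,2,1,0,0,-2,0 for degrees 0…9.
Finally multiplying by (1 + y + y² + y³), the product of all factors after the first has coefficients 1,0,0,-2,-1,1,1,3,-1,-2 for degrees 0…9.
[y⁹] = 1·(-2) + 1·1 + 1·(-1) = -2.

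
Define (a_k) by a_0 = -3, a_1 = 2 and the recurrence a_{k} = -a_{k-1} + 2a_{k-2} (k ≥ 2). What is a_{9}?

The ordinary generating function has denominator 1 + q - 2q^2.
Iterating the recurrence: a_0,…,a_{9} = -3, 2, -8, 12, -28, 52, -108, 212, -428, 852.

852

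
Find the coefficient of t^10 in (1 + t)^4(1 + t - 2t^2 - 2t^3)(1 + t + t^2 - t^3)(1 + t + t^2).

17

(1 + t)^4 has coefficients 1,4,6,4,1 for degrees 0…4.
(1 + t - 2t^2 - 2t^3) has coefficients 1,1,-2,-2,0,0,0,0,0,0,0 for degrees 0…10.
Multiplying by (1 + t + t^2 - t^3) gives running coefficients 1,2,0,-4,-5,0,2,0,0,0,0 for degrees 0…10.
Finally multiplying by (1 + t + t^2), the product of all factors after the first has coefficients 1,3,3,-2,-9,-9,-3,2,2,0,0 for degrees 0…10.
[t^10] = 1·0 + 4·0 + 6·2 + 4·2 + 1·(-3) = 17.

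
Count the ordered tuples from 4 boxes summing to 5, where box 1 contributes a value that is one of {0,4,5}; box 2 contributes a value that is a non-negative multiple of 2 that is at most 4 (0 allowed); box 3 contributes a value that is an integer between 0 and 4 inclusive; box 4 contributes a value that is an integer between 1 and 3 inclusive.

8

The generating function for the choices is (1 + x^4 + x^5)·(1 + x^2 + x^4)·(1 + x + x^2 + x^3 + x^4)·(x + x^2 + x^3); the count is [x^5].
(1 + x^4 + x^5) has coefficients 1,0,0,0,1,1 for degrees 0…5.
(1 + x^2 + x^4) has coefficients 1,0,1,0,1,0 for degrees 0…5.
Multiplying by (1 + x + x^2 + x^3 + x^4) gives running coefficients 1,1,2,2,3,2 for degrees 0…5.
Finally multiplying by (x + x^2 + x^3), the product of all factors after the first has coefficients 0,1,2,4,5,7 for degrees 0…5.
[x^5] = 1·7 + 1·1 + 1·0 = 8.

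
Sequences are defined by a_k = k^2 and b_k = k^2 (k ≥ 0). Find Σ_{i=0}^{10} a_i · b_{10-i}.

The convolution is the t^10 coefficient of A(t)B(t).
Σ = 0·100 + 1·81 + 4·64 + 9·49 + 16·36 + 25·25 + 36·16 + 49·9 + 64·4 + 81·1 + 100·0 = 3333.

3333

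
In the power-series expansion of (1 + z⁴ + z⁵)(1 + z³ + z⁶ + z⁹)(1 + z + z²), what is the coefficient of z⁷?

3

(1 + z⁴ + z⁵) has coefficients 1,0,0,0,1,1 for degrees 0…5.
(1 + z³ + z⁶ + z⁹) has coefficients 1,0,0,1,0,0,1,0 for degrees 0…7.
Finally multiplying by (1 + z + z²), the product of all factors after the first has coefficients 1,1,1,1,1,1,1,1 for degrees 0…7.
[z⁷] = 1·1 + 1·1 + 1·1 = 3.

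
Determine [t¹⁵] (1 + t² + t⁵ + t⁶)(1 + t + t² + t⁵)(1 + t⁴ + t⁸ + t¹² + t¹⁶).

(1 + t² + t⁵ + t⁶) has coefficients 1,0,1,0,0,1,1 for degrees 0…6.
(1 + t + t² + t⁵) has coefficients 1,1,1,0,0,1,0,0,0,0,0,0,0,0,0,0 for degrees 0…15.
Finally multiplying by (1 + t⁴ + t⁸ + t¹² + t¹⁶), the product of all factors after the first has coefficients 1,1,1,0,1,2,1,0,1,2,1,0,1,2,1,0 for degrees 0…15.
[t¹⁵] = 1·0 + 1·2 + 1·1 + 1·2 = 5.

5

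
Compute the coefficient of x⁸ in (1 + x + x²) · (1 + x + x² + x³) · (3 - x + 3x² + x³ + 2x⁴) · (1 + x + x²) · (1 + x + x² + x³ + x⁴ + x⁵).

232

(1 + x + x²) has coefficients 1,1,1 for degrees 0…2.
(1 + x + x² + x³) has coefficients 1,1,1,1,0,0,0,0,0 for degrees 0…8.
Multiplying by (3 - x + 3x² + x³ + 2x⁴) gives running coefficients 3,2,5,6,5,6,3,2,0 for degrees 0…8.
Multiplying by (1 + x + x²) gives running coefficients 3,5,10,13,16,17,14,11,5 for degrees 0…8.
Finally multiplying by (1 + x + x² + x³ + x⁴ + x⁵), the product of all factors after the first has coefficients 3,8,18,31,47,64,75,81,76 for degrees 0…8.
[x⁸] = 1·76 + 1·81 + 1·75 = 232.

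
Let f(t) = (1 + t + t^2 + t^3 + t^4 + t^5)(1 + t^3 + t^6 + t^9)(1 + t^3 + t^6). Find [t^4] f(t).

(1 + t + t^2 + t^3 + t^4 + t^5) has coefficients 1,1,1,1,1 for degrees 0…4.
(1 + t^3 + t^6 + t^9) has coefficients 1,0,0,1,0 for degrees 0…4.
Finally multiplying by (1 + t^3 + t^6), the product of all factors after the first has coefficients 1,0,0,2,0 for degrees 0…4.
[t^4] = 1·0 + 1·2 + 1·0 + 1·0 + 1·1 = 3.

3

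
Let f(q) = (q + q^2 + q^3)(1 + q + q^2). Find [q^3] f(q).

3

(q + q^2 + q^3) has coefficients 0,1,1,1 for degrees 0…3.
(1 + q + q^2) has coefficients 1,1,1,0 for degrees 0…3.
[q^3] = 1·1 + 1·1 + 1·1 = 3.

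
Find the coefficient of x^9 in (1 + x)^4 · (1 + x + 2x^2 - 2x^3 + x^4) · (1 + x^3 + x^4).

1

(1 + x)^4 has coefficients 1,4,6,4,1 for degrees 0…4.
(1 + x + 2x^2 - 2x^3 + x^4) has coefficients 1,1,2,-2,1,0,0,0,0,0 for degrees 0…9.
Finally multiplying by (1 + x^3 + x^4), the product of all factors after the first has coefficients 1,1,2,-1,3,3,0,-1,1,0 for degrees 0…9.
[x^9] = 1·0 + 4·1 + 6·(-1) + 4·0 + 1·3 = 1.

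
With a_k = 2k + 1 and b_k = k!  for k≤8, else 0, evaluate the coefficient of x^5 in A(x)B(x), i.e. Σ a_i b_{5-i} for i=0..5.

This is [x^5] in the product of the two ordinary generating functions.
Σ = 1·120 + 3·24 + 5·6 + 7·2 + 9·1 + 11·1 = 256.

256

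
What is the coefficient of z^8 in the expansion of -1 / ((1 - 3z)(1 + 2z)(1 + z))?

-3157

Partial fractions give a closed form: a_n = (-9/20)·3^n + (-4/5)·(-2)^n + (1/4)·(-1)^n.
At n = 8: a_8 = -3157.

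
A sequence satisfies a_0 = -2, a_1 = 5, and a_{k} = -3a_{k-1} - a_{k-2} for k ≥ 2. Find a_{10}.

The ordinary generating function has denominator 1 + 3z + z^2.
Iterating the recurrence: a_0,…,a_{10} = -2, 5, -13, 34, -89, 233, -610, 1597, -4181, 10946, -28657.

-28657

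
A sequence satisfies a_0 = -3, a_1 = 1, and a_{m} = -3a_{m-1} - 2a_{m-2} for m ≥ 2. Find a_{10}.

2043

The ordinary generating function has denominator 1 + 3t + 2t^2.
Iterating the recurrence: a_0,…,a_{10} = -3, 1, 3, -11, 27, -59, 123, -251, 507, -1019, 2043.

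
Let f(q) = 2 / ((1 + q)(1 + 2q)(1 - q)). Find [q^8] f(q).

Partial fractions give a closed form: a_n = (-1)·(-1)^n + (8/3)·(-2)^n + (1/3)·1^n.
At n = 8: a_8 = 682.

682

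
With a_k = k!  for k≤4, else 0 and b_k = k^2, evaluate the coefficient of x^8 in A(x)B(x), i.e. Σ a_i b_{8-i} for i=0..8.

The convolution is the t^8 coefficient of A(t)B(t).
Σ = 1·64 + 1·49 + 2·36 + 6·25 + 24·16 + 0·9 + 0·4 + 0·1 + 0·0 = 719.

719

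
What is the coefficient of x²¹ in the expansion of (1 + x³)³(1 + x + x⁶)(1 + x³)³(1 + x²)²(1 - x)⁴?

-27

(1 + x³)³ has coefficients 1,0,0,3,0,0,3,0,0,1 for degrees 0…9.
(1 + x + x⁶) has coefficients 1,1,0,0,0,0,1,0,0,0,0,0,0,0,0,0,0,0,0,0,0,0 for degrees 0…21.
Multiplying by (1 + x³)³ gives running coefficients 1,1,0,3,3,0,4,3,0,4,1,0,3,0,0,1,0,0,0,0,0,0 for degrees 0…21.
Multiplying by (1 + x²)² gives running coefficients 1,1,2,5,4,7,10,6,11,10,5,11,5,4,7,1,3,2,0,1,0,0 for degrees 0…21.
Finally multiplying by (1 - x)⁴, the product of all factors after the first has coefficients 1,-3,4,-1,-7,14,-12,-3,23,-31,17,13,-38,40,-18,-12,30,-28,13,2,-9,8 for degrees 0…21.
[x²¹] = 1·8 + 3·13 + 3·(-12) + 1·(-38) = -27.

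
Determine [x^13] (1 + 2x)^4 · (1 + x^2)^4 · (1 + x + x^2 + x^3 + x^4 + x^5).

465

(1 + 2x)^4 has coefficients 1,8,24,32,16 for degrees 0…4.
(1 + x^2)^4 has coefficients 1,0,4,0,6,0,4,0,1,0,0,0,0,0 for degrees 0…13.
Finally multiplying by (1 + x + x^2 + x^3 + x^4 + x^5), the product of all factors after the first has coefficients 1,1,5,5,11,11,14,14,11,11,5,5,1,1 for degrees 0…13.
[x^13] = 1·1 + 8·1 + 24·5 + 32·5 + 16·11 = 465.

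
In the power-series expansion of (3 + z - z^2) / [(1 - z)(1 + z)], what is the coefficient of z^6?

2

The denominator gives the recurrence a_n = a_(n−2) for n ≥ 3; the numerator fixes a_0 = 3, a_1 = 1, a_2 = 2.
Iterating: 3, 1, 2, 1, 2, 1, 2, so a_6 = 2.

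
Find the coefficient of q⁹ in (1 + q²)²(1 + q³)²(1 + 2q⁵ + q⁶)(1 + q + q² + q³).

(1 + q²)² has coefficients 1,0,2,0,1 for degrees 0…4.
(1 + q³)² has coefficients 1,0,0,2,0,0,1,0,0,0 for degrees 0…9.
Multiplying by (1 + 2q⁵ + q⁶) gives running coefficients 1,0,0,2,0,2,2,0,4,2 for degrees 0…9.
Finally multiplying by (1 + q + q² + q³), the product of all factors after the first has coefficients 1,1,1,3,2,4,6,4,8,8 for degrees 0…9.
[q⁹] = 1·8 + 2·4 + 1·4 = 20.

20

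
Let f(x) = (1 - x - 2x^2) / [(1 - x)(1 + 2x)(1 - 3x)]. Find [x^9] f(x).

7737

Partial fractions give a closed form: a_n = (1/3)·1^n + (4/15)·(-2)^n + (2/5)·3^n.
At n = 9: a_9 = 7737.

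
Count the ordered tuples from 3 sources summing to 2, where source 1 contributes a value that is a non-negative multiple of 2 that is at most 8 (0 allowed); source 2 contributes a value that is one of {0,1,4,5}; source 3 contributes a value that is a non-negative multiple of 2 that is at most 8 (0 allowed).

2

The generating function for the choices is (1 + y² + y⁴ + y⁶ + y⁸)·(1 + y + y⁴ + y⁵)·(1 + y² + y⁴ + y⁶ + y⁸); the count is [y²].
(1 + y² + y⁴ + y⁶ + y⁸) has coefficients 1,0,1 for degrees 0…2.
(1 + y + y⁴ + y⁵) has coefficients 1,1,0 for degrees 0…2.
Finally multiplying by (1 + y² + y⁴ + y⁶ + y⁸), the product of all factors after the first has coefficients 1,1,1 for degrees 0…2.
[y²] = 1·1 + 1·1 = 2.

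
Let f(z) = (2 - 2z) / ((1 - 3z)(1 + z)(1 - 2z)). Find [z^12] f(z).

The denominator gives the recurrence a_n = 4a_(n−1) − a_(n−2) − 6a_(n−3) for n ≥ 3; the numerator fixes a_0 = 2, a_1 = 6, a_2 = 22.
Iterating: 2, 6, 22, 70, 222, 686, 2102, 6390, 19342, 58366, 175782, 528710, 1588862, so a_12 = 1588862.

1588862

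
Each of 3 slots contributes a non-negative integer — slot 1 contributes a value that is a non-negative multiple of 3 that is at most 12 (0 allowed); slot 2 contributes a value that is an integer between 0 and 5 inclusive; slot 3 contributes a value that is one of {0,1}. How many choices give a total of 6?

4

The generating function for the choices is (1 + t³ + t⁶ + t⁹ + t¹²)·(1 + t + t² + t³ + t⁴ + t⁵)·(1 + t); the count is [t⁶].
(1 + t³ + t⁶ + t⁹ + t¹²) has coefficients 1,0,0,1,0,0,1 for degrees 0…6.
(1 + t + t² + t³ + t⁴ + t⁵) has coefficients 1,1,1,1,1,1,0 for degrees 0…6.
Finally multiplying by (1 + t), the product of all factors after the first has coefficients 1,2,2,2,2,2,1 for degrees 0…6.
[t⁶] = 1·1 + 1·2 + 1·1 = 4.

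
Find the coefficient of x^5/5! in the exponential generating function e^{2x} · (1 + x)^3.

992

The EGF product rule gives c_5 = Σ_{k_1+k_2=5} C(5; k_1,k_2) · ∏ g_i(k_i), where e^{2x} gives (2)^k; (1+x)^3 gives the falling factorial (3)_k.
g_1(k) for k = 0…5: 1, 2, 4, 8, 16, 32.
g_2(k) for k = 0…5: 1, 3, 6, 6, 0, 0.
c_5 = Σ_k C(5,k)·g_1(k)·g_2(5−k) = 10·4·6 + 10·8·6 + 5·16·3 + 1·32·1 = 240 + 480 + 240 + 32 = 992.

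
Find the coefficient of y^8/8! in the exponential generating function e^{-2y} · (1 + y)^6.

-5888

The EGF product rule gives c_8 = Σ_{k_1+k_2=8} C(8; k_1,k_2) · ∏ g_i(k_i), where e^{-2y} gives (-2)^k; (1+y)^6 gives the falling factorial (6)_k.
g_1(k) for k = 0…8: 1, -2, 4, -8, 16, -32, 64, -128, 256.
g_2(k) for k = 0…8: 1, 6, 30, 120, 360, 720, 720, 0, 0.
c_8 = Σ_k C(8,k)·g_1(k)·g_2(8−k) = 28·4·720 + 56·(-8)·720 + 70·16·360 + 56·(-32)·120 + 28·64·30 + 8·(-128)·6 + 1·256·1 = 80640 − 322560 + 403200 − 215040 + 53760 − 6144 + 256 = -5888.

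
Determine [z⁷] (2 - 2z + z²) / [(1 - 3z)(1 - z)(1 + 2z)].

2732

Partial fractions give a closed form: a_n = (13/10)·3^n + (-1/6)·1^n + (13/15)·(-2)^n.
At n = 7: a_7 = 2732.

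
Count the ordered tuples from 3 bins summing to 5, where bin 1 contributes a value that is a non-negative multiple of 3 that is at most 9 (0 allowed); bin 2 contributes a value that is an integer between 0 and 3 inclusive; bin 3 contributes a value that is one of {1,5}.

The generating function for the choices is (1 + q^3 + q^6 + q^9)·(1 + q + q^2 + q^3)·(q + q^5); the count is [q^5].
(1 + q^3 + q^6 + q^9) has coefficients 1,0,0,1,0,0 for degrees 0…5.
(1 + q + q^2 + q^3) has coefficients 1,1,1,1,0,0 for degrees 0…5.
Finally multiplying by (q + q^5), the product of all factors after the first has coefficients 0,1,1,1,1,1 for degrees 0…5.
[q^5] = 1·1 + 1·1 = 2.

2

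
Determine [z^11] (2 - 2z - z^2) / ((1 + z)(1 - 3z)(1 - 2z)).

Partial fractions give a closed form: a_n = (1/4)·(-1)^n + (11/4)·3^n + (-1)·2^n.
At n = 11: a_11 = 485106.

485106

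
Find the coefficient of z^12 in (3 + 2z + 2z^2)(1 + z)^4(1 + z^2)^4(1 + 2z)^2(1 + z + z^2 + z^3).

(3 + 2z + 2z^2) has coefficients 3,2,2 for degrees 0…2.
(1 + z)^4 has coefficients 1,4,6,4,1,0,0,0,0,0,0,0,0 for degrees 0…12.
Multiplying by (1 + z^2)^4 gives running coefficients 1,4,10,20,31,40,44,40,31,20,10,4,1 for degrees 0…12.
Multiplying by (1 + 2z)^2 gives running coefficients 1,8,30,76,151,244,328,376,367,304,214,124,57 for degrees 0…12.
Finally multiplying by (1 + z + z^2 + z^3), the product of all factors after the first has coefficients 1,9,39,115,265,501,799,1099,1315,1375,1261,1009,699 for degrees 0…12.
[z^12] = 3·699 + 2·1009 + 2·1261 = 6637.

6637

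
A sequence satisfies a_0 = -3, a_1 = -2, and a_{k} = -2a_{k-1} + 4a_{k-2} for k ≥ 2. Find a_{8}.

The ordinary generating function has denominator 1 + 2y - 4y^2.
Iterating the recurrence: a_0,…,a_{8} = -3, -2, -8, 8, -48, 128, -448, 1408, -4608.

-4608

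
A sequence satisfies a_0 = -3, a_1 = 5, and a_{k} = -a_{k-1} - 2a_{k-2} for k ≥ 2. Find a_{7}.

5

The ordinary generating function has denominator 1 + t + 2t^2.
Iterating the recurrence: a_0,…,a_{7} = -3, 5, 1, -11, 9, 13, -31, 5.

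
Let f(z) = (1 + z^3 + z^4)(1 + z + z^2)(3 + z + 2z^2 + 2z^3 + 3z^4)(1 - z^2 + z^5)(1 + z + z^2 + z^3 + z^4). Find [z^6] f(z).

29

(1 + z^3 + z^4) has coefficients 1,0,0,1,1 for degrees 0…4.
(1 + z + z^2) has coefficients 1,1,1,0,0,0,0 for degrees 0…6.
Multiplying by (3 + z + 2z^2 + 2z^3 + 3z^4) gives running coefficients 3,4,6,5,7,5,3 for degrees 0…6.
Multiplying by (1 - z^2 + z^5) gives running coefficients 3,4,3,1,1,3,0 for degrees 0…6.
Finally multiplying by (1 + z + z^2 + z^3 + z^4), the product of all factors after the first has coefficients 3,7,10,11,12,12,8 for degrees 0…6.
[z^6] = 1·8 + 1·11 + 1·10 = 29.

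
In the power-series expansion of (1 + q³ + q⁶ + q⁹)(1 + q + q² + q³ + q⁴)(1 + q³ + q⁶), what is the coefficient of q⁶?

5

(1 + q³ + q⁶ + q⁹) has coefficients 1,0,0,1,0,0,1 for degrees 0…6.
(1 + q + q² + q³ + q⁴) has coefficients 1,1,1,1,1,0,0 for degrees 0…6.
Finally multiplying by (1 + q³ + q⁶), the product of all factors after the first has coefficients 1,1,1,2,2,1,2 for degrees 0…6.
[q⁶] = 1·2 + 1·2 + 1·1 = 5.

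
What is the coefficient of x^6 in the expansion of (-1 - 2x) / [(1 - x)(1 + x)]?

Partial fractions give a closed form: a_n = (-3/2)·1^n + (1/2)·(-1)^n.
At n = 6: a_6 = -1.

-1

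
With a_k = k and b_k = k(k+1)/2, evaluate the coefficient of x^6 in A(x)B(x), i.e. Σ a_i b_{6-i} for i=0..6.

Write out a_i and b_{6-i} for i = 0,…,6 and sum the products.
Σ = 0·21 + 1·15 + 2·10 + 3·6 + 4·3 + 5·1 + 6·0 = 70.

70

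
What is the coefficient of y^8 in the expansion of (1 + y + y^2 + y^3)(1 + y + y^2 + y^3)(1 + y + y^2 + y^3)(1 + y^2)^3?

75

(1 + y + y^2 + y^3) has coefficients 1,1,1,1 for degrees 0…3.
(1 + y + y^2 + y^3) has coefficients 1,1,1,1,0,0,0,0,0 for degrees 0…8.
Multiplying by (1 + y + y^2 + y^3) gives running coefficients 1,2,3,4,3,2,1,0,0 for degrees 0…8.
Finally multiplying by (1 + y^2)^3, the product of all factors after the first has coefficients 1,2,6,10,15,20,20,20,15 for degrees 0…8.
[y^8] = 1·15 + 1·20 + 1·20 + 1·20 = 75.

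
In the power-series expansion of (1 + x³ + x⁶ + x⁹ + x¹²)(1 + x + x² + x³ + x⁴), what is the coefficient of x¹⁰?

(1 + x³ + x⁶ + x⁹ + x¹²) has coefficients 1,0,0,1,0,0,1,0,0,1,0 for degrees 0…10.
(1 + x + x² + x³ + x⁴) has coefficients 1,1,1,1,1,0,0,0,0,0,0 for degrees 0…10.
[x¹⁰] = 1·0 + 1·0 + 1·1 + 1·1 = 2.

2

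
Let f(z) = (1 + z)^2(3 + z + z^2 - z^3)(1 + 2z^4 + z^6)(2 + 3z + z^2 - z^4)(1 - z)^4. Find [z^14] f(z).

(1 + z)^2 has coefficients 1,2,1 for degrees 0…2.
(3 + z + z^2 - z^3) has coefficients 3,1,1,-1,0,0,0,0,0,0,0,0,0,0,0 for degrees 0…14.
Multiplying by (1 + 2z^4 + z^6) gives running coefficients 3,1,1,-1,6,2,5,-1,1,-1,0,0,0,0,0 for degrees 0…14.
Multiplying by (2 + 3z + z^2 - z^4) gives running coefficients 6,11,8,2,7,20,21,16,-2,-2,-7,0,-1,1,0 for degrees 0…14.
Finally multiplying by (1 - z)^4, the product of all factors after the first has coefficients 6,-13,0,12,9,-17,-17,26,-13,38,-54,40,-37,31,-17 for degrees 0…14.
[z^14] = 1·(-17) + 2·31 + 1·(-37) = 8.

8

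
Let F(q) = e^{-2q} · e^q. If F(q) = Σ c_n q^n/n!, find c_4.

1

The EGF product rule gives c_4 = Σ_{k_1+k_2=4} C(4; k_1,k_2) · ∏ g_i(k_i), where e^{-2q} gives (-2)^k; e^q gives (1)^k.
g_1(k) for k = 0…4: 1, -2, 4, -8, 16.
g_2(k) for k = 0…4: 1, 1, 1, 1, 1.
c_4 = Σ_k C(4,k)·g_1(k)·g_2(4−k) = 1·1·1 + 4·(-2)·1 + 6·4·1 + 4·(-8)·1 + 1·16·1 = 1 − 8 + 24 − 32 + 16 = 1.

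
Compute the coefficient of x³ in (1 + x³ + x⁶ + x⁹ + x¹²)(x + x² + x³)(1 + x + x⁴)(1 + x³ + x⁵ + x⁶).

2

(1 + x³ + x⁶ + x⁹ + x¹²) has coefficients 1,0,0,1 for degrees 0…3.
(x + x² + x³) has coefficients 0,1,1,1 for degrees 0…3.
Multiplying by (1 + x + x⁴) gives running coefficients 0,1,2,2 for degrees 0…3.
Finally multiplying by (1 + x³ + x⁵ + x⁶), the product of all factors after the first has coefficients 0,1,2,2 for degrees 0…3.
[x³] = 1·2 + 1·0 = 2.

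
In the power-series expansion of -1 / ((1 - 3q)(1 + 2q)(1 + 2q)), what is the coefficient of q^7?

-347

The denominator gives the recurrence a_n = −a_(n−1) + 8a_(n−2) + 12a_(n−3) for n ≥ 3; the numerator fixes a_0 = -1, a_1 = 1, a_2 = -9.
Iterating: -1, 1, -9, 5, -65, -3, -457, -347, so a_7 = -347.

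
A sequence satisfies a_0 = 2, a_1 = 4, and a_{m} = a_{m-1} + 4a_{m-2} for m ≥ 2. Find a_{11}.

The ordinary generating function has denominator 1 - y - 4y^2.
Iterating the recurrence: a_0,…,a_{11} = 2, 4, 12, 28, 76, 188, 492, 1244, 3212, 8188, 21036, 53788.

53788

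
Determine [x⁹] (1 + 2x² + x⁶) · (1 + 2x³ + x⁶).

(1 + 2x² + x⁶) has coefficients 1,0,2,0,0,0,1 for degrees 0…6.
(1 + 2x³ + x⁶) has coefficients 1,0,0,2,0,0,1,0,0,0 for degrees 0…9.
[x⁹] = 1·0 + 2·0 + 1·2 = 2.

2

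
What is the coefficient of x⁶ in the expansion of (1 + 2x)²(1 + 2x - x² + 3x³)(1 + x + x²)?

(1 + 2x)² has coefficients 1,4,4 for degrees 0…2.
(1 + 2x - x² + 3x³) has coefficients 1,2,-1,3,0,0,0 for degrees 0…6.
Finally multiplying by (1 + x + x²), the product of all factors after the first has coefficients 1,3,2,4,2,3,0 for degrees 0…6.
[x⁶] = 1·0 + 4·3 + 4·2 = 20.

20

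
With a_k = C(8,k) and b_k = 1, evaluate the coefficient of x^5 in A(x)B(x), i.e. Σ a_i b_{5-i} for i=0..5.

Write out a_i and b_{5-i} for i = 0,…,5 and sum the products.
Σ = 1·1 + 8·1 + 28·1 + 56·1 + 70·1 + 56·1 = 219.

219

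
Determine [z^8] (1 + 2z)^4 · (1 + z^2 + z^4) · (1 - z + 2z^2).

64

(1 + 2z)^4 has coefficients 1,8,24,32,16 for degrees 0…4.
(1 + z^2 + z^4) has coefficients 1,0,1,0,1,0,0,0,0 for degrees 0…8.
Finally multiplying by (1 - z + 2z^2), the product of all factors after the first has coefficients 1,-1,3,-1,3,-1,2,0,0 for degrees 0…8.
[z^8] = 1·0 + 8·0 + 24·2 + 32·(-1) + 16·3 = 64.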